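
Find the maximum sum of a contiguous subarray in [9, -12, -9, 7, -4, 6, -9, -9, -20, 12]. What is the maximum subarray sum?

Using Kadane's algorithm on [9, -12, -9, 7, -4, 6, -9, -9, -20, 12]:

Scanning through the array:
Position 1 (value -12): max_ending_here = -3, max_so_far = 9
Position 2 (value -9): max_ending_here = -9, max_so_far = 9
Position 3 (value 7): max_ending_here = 7, max_so_far = 9
Position 4 (value -4): max_ending_here = 3, max_so_far = 9
Position 5 (value 6): max_ending_here = 9, max_so_far = 9
Position 6 (value -9): max_ending_here = 0, max_so_far = 9
Position 7 (value -9): max_ending_here = -9, max_so_far = 9
Position 8 (value -20): max_ending_here = -20, max_so_far = 9
Position 9 (value 12): max_ending_here = 12, max_so_far = 12

Maximum subarray: [12]
Maximum sum: 12

The maximum subarray is [12] with sum 12. This subarray runs from index 9 to index 9.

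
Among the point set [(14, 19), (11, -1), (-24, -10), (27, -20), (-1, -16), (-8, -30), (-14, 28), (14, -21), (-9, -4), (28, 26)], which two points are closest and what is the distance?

Computing all pairwise distances among 10 points:

d((14, 19), (11, -1)) = 20.2237
d((14, 19), (-24, -10)) = 47.8017
d((14, 19), (27, -20)) = 41.1096
d((14, 19), (-1, -16)) = 38.0789
d((14, 19), (-8, -30)) = 53.7122
d((14, 19), (-14, 28)) = 29.4109
d((14, 19), (14, -21)) = 40.0
d((14, 19), (-9, -4)) = 32.5269
d((14, 19), (28, 26)) = 15.6525
d((11, -1), (-24, -10)) = 36.1386
d((11, -1), (27, -20)) = 24.8395
d((11, -1), (-1, -16)) = 19.2094
d((11, -1), (-8, -30)) = 34.6699
d((11, -1), (-14, 28)) = 38.2884
d((11, -1), (14, -21)) = 20.2237
d((11, -1), (-9, -4)) = 20.2237
d((11, -1), (28, 26)) = 31.9061
d((-24, -10), (27, -20)) = 51.9711
d((-24, -10), (-1, -16)) = 23.7697
d((-24, -10), (-8, -30)) = 25.6125
d((-24, -10), (-14, 28)) = 39.2938
d((-24, -10), (14, -21)) = 39.5601
d((-24, -10), (-9, -4)) = 16.1555
d((-24, -10), (28, 26)) = 63.2456
d((27, -20), (-1, -16)) = 28.2843
d((27, -20), (-8, -30)) = 36.4005
d((27, -20), (-14, 28)) = 63.1269
d((27, -20), (14, -21)) = 13.0384 <-- minimum
d((27, -20), (-9, -4)) = 39.3954
d((27, -20), (28, 26)) = 46.0109
d((-1, -16), (-8, -30)) = 15.6525
d((-1, -16), (-14, 28)) = 45.8803
d((-1, -16), (14, -21)) = 15.8114
d((-1, -16), (-9, -4)) = 14.4222
d((-1, -16), (28, 26)) = 51.0392
d((-8, -30), (-14, 28)) = 58.3095
d((-8, -30), (14, -21)) = 23.7697
d((-8, -30), (-9, -4)) = 26.0192
d((-8, -30), (28, 26)) = 66.5733
d((-14, 28), (14, -21)) = 56.4358
d((-14, 28), (-9, -4)) = 32.3883
d((-14, 28), (28, 26)) = 42.0476
d((14, -21), (-9, -4)) = 28.6007
d((14, -21), (28, 26)) = 49.0408
d((-9, -4), (28, 26)) = 47.634

Closest pair: (27, -20) and (14, -21) with distance 13.0384

The closest pair is (27, -20) and (14, -21) with Euclidean distance 13.0384. For 10 points, brute-force pairwise comparison is shown above. For large n, the divide-and-conquer algorithm (sort by x, recurse on halves, check the dividing strip) achieves O(n log n).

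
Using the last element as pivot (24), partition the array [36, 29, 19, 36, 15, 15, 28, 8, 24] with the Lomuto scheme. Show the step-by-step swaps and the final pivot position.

Lomuto partition with pivot = 24:

Initial array: [36, 29, 19, 36, 15, 15, 28, 8, 24]

arr[0]=36 > 24: no swap
arr[1]=29 > 24: no swap
arr[2]=19 <= 24: swap with position 0, array becomes [19, 29, 36, 36, 15, 15, 28, 8, 24]
arr[3]=36 > 24: no swap
arr[4]=15 <= 24: swap with position 1, array becomes [19, 15, 36, 36, 29, 15, 28, 8, 24]
arr[5]=15 <= 24: swap with position 2, array becomes [19, 15, 15, 36, 29, 36, 28, 8, 24]
arr[6]=28 > 24: no swap
arr[7]=8 <= 24: swap with position 3, array becomes [19, 15, 15, 8, 29, 36, 28, 36, 24]

Place pivot at position 4: [19, 15, 15, 8, 24, 36, 28, 36, 29]
Pivot position: 4

After partitioning with pivot 24, the array becomes [19, 15, 15, 8, 24, 36, 28, 36, 29]. The pivot is placed at index 4. All elements to the left of the pivot are <= 24, and all elements to the right are > 24.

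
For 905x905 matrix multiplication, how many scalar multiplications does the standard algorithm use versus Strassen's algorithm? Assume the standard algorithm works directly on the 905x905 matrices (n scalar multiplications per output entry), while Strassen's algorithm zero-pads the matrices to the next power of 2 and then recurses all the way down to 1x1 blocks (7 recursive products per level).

Matrix multiplication for 905x905 matrices:

Strassen's algorithm requires power-of-2 dimensions. Pad 905x905 to 1024x1024 (next power of 2).

Standard algorithm: 905^3 = 741217625 multiplications
Strassen's algorithm: 7^(log2(1024)) = 7^10 = 282475249 multiplications
Savings: 741217625 - 282475249 = 458742376 multiplications

Standard: 741217625 multiplications (905^3). Strassen: 282475249 multiplications (7^10, after padding to 1024x1024). Strassen reduces 8 recursive multiplications to 7 at each level.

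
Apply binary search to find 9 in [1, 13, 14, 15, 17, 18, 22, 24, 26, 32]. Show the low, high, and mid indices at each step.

Binary search for 9 in [1, 13, 14, 15, 17, 18, 22, 24, 26, 32]:

lo=0, hi=9, mid=4, arr[mid]=17 -> 17 > 9, search left half
lo=0, hi=3, mid=1, arr[mid]=13 -> 13 > 9, search left half
lo=0, hi=0, mid=0, arr[mid]=1 -> 1 < 9, search right half
lo=1 > hi=0, target 9 not found

Binary search determines that 9 is not in the array after 3 comparisons. The search space was exhausted without finding the target.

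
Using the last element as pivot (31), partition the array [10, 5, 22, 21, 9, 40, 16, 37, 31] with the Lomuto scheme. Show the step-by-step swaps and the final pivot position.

Lomuto partition with pivot = 31:

Initial array: [10, 5, 22, 21, 9, 40, 16, 37, 31]

arr[0]=10 <= 31: swap with position 0, array becomes [10, 5, 22, 21, 9, 40, 16, 37, 31]
arr[1]=5 <= 31: swap with position 1, array becomes [10, 5, 22, 21, 9, 40, 16, 37, 31]
arr[2]=22 <= 31: swap with position 2, array becomes [10, 5, 22, 21, 9, 40, 16, 37, 31]
arr[3]=21 <= 31: swap with position 3, array becomes [10, 5, 22, 21, 9, 40, 16, 37, 31]
arr[4]=9 <= 31: swap with position 4, array becomes [10, 5, 22, 21, 9, 40, 16, 37, 31]
arr[5]=40 > 31: no swap
arr[6]=16 <= 31: swap with position 5, array becomes [10, 5, 22, 21, 9, 16, 40, 37, 31]
arr[7]=37 > 31: no swap

Place pivot at position 6: [10, 5, 22, 21, 9, 16, 31, 37, 40]
Pivot position: 6

After partitioning with pivot 31, the array becomes [10, 5, 22, 21, 9, 16, 31, 37, 40]. The pivot is placed at index 6. All elements to the left of the pivot are <= 31, and all elements to the right are > 31.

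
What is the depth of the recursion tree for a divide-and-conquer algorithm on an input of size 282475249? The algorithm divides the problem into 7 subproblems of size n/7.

For divide and conquer with division factor 7:

Problem sizes at each level:
Level 0: 282475249
Level 1: 40353607
Level 2: 5764801
Level 3: 823543
Level 4: 117649
Level 5: 16807
Level 6: 2401
Level 7: 343
Level 8: 49
Level 9: 7
Level 10: 1

The root is level 0 and the size-1 base case is level 10 (the tree spans levels 0 through 10, i.e. 11 levels counting the root), so the depth is the number of divisions: log_7(282475249) = 10

The recursion tree depth is log_7(282475249) = 10. At each level, the problem size is divided by 7, so it takes 10 divisions to reduce to a base case of size 1. The algorithm makes 7 recursive calls at each level.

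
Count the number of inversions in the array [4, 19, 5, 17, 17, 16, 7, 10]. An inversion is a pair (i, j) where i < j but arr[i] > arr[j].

Finding inversions in [4, 19, 5, 17, 17, 16, 7, 10]:

(1, 2): arr[1]=19 > arr[2]=5
(1, 3): arr[1]=19 > arr[3]=17
(1, 4): arr[1]=19 > arr[4]=17
(1, 5): arr[1]=19 > arr[5]=16
(1, 6): arr[1]=19 > arr[6]=7
(1, 7): arr[1]=19 > arr[7]=10
(3, 5): arr[3]=17 > arr[5]=16
(3, 6): arr[3]=17 > arr[6]=7
(3, 7): arr[3]=17 > arr[7]=10
(4, 5): arr[4]=17 > arr[5]=16
(4, 6): arr[4]=17 > arr[6]=7
(4, 7): arr[4]=17 > arr[7]=10
(5, 6): arr[5]=16 > arr[6]=7
(5, 7): arr[5]=16 > arr[7]=10

Total inversions: 14

The array has 14 inversion(s): (1,2), (1,3), (1,4), (1,5), (1,6), (1,7), (3,5), (3,6), (3,7), (4,5), (4,6), (4,7), (5,6), (5,7). Each pair (i,j) satisfies i < j and arr[i] > arr[j].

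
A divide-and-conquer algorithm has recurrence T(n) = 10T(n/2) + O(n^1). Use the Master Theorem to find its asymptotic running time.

Master Theorem for T(n) = 10T(n/2) + O(n^1):

a = 10, b = 2, c = 1
log_b(a) = log_2(10) = 3.3219

Case 1: c = 1 < log_2(10) = 3.3219
T(n) = O(n^(log_2 10))

For T(n) = 10T(n/2) + O(n^1): log_2(10) = 3.3219. This is Case 1 of the Master Theorem (c < log_b(a), work dominated by leaves), giving O(n^(log_2 10)).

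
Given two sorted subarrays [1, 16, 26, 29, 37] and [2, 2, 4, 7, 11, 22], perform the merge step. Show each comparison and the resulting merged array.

Merging process:

Compare 1 vs 2: take 1 from left. Merged: [1]
Compare 16 vs 2: take 2 from right. Merged: [1, 2]
Compare 16 vs 2: take 2 from right. Merged: [1, 2, 2]
Compare 16 vs 4: take 4 from right. Merged: [1, 2, 2, 4]
Compare 16 vs 7: take 7 from right. Merged: [1, 2, 2, 4, 7]
Compare 16 vs 11: take 11 from right. Merged: [1, 2, 2, 4, 7, 11]
Compare 16 vs 22: take 16 from left. Merged: [1, 2, 2, 4, 7, 11, 16]
Compare 26 vs 22: take 22 from right. Merged: [1, 2, 2, 4, 7, 11, 16, 22]
Append remaining from left: [26, 29, 37]. Merged: [1, 2, 2, 4, 7, 11, 16, 22, 26, 29, 37]

Final merged array: [1, 2, 2, 4, 7, 11, 16, 22, 26, 29, 37]
Total comparisons: 8

The merged array is [1, 2, 2, 4, 7, 11, 16, 22, 26, 29, 37], requiring 8 comparisons. The merge step runs in O(n) time where n is the total number of elements.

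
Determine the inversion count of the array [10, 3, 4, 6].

Finding inversions in [10, 3, 4, 6]:

(0, 1): arr[0]=10 > arr[1]=3
(0, 2): arr[0]=10 > arr[2]=4
(0, 3): arr[0]=10 > arr[3]=6

Total inversions: 3

The array has 3 inversion(s): (0,1), (0,2), (0,3). Each pair (i,j) satisfies i < j and arr[i] > arr[j].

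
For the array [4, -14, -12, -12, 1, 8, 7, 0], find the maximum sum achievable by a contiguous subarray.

Using Kadane's algorithm on [4, -14, -12, -12, 1, 8, 7, 0]:

Scanning through the array:
Position 1 (value -14): max_ending_here = -10, max_so_far = 4
Position 2 (value -12): max_ending_here = -12, max_so_far = 4
Position 3 (value -12): max_ending_here = -12, max_so_far = 4
Position 4 (value 1): max_ending_here = 1, max_so_far = 4
Position 5 (value 8): max_ending_here = 9, max_so_far = 9
Position 6 (value 7): max_ending_here = 16, max_so_far = 16
Position 7 (value 0): max_ending_here = 16, max_so_far = 16

Maximum subarray: [1, 8, 7]
Maximum sum: 16

The maximum subarray is [1, 8, 7] with sum 16. This subarray runs from index 4 to index 6.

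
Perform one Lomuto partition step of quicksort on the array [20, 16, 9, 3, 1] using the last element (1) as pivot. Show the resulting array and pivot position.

Lomuto partition with pivot = 1:

Initial array: [20, 16, 9, 3, 1]

arr[0]=20 > 1: no swap
arr[1]=16 > 1: no swap
arr[2]=9 > 1: no swap
arr[3]=3 > 1: no swap

Place pivot at position 0: [1, 16, 9, 3, 20]
Pivot position: 0

After partitioning with pivot 1, the array becomes [1, 16, 9, 3, 20]. The pivot is placed at index 0. All elements to the left of the pivot are <= 1, and all elements to the right are > 1.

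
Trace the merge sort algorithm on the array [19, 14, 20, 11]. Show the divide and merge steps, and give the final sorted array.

Merge sort trace:

Split: [19, 14, 20, 11] -> [19, 14] and [20, 11]
  Split: [19, 14] -> [19] and [14]
  Merge: [19] + [14] -> [14, 19]
  Split: [20, 11] -> [20] and [11]
  Merge: [20] + [11] -> [11, 20]
Merge: [14, 19] + [11, 20] -> [11, 14, 19, 20]

Final sorted array: [11, 14, 19, 20]

The merge sort proceeds by recursively splitting the array and merging sorted halves.
After all merges, the sorted array is [11, 14, 19, 20].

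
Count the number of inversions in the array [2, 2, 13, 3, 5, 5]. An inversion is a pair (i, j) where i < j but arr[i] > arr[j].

Finding inversions in [2, 2, 13, 3, 5, 5]:

(2, 3): arr[2]=13 > arr[3]=3
(2, 4): arr[2]=13 > arr[4]=5
(2, 5): arr[2]=13 > arr[5]=5

Total inversions: 3

The array has 3 inversion(s): (2,3), (2,4), (2,5). Each pair (i,j) satisfies i < j and arr[i] > arr[j].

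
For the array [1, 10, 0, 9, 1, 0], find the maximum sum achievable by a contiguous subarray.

Using Kadane's algorithm on [1, 10, 0, 9, 1, 0]:

Scanning through the array:
Position 1 (value 10): max_ending_here = 11, max_so_far = 11
Position 2 (value 0): max_ending_here = 11, max_so_far = 11
Position 3 (value 9): max_ending_here = 20, max_so_far = 20
Position 4 (value 1): max_ending_here = 21, max_so_far = 21
Position 5 (value 0): max_ending_here = 21, max_so_far = 21

Maximum subarray: [1, 10, 0, 9, 1]
Maximum sum: 21

The maximum subarray is [1, 10, 0, 9, 1] with sum 21. This subarray runs from index 0 to index 4.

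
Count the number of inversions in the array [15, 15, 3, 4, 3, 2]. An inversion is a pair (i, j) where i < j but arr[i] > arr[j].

Finding inversions in [15, 15, 3, 4, 3, 2]:

(0, 2): arr[0]=15 > arr[2]=3
(0, 3): arr[0]=15 > arr[3]=4
(0, 4): arr[0]=15 > arr[4]=3
(0, 5): arr[0]=15 > arr[5]=2
(1, 2): arr[1]=15 > arr[2]=3
(1, 3): arr[1]=15 > arr[3]=4
(1, 4): arr[1]=15 > arr[4]=3
(1, 5): arr[1]=15 > arr[5]=2
(2, 5): arr[2]=3 > arr[5]=2
(3, 4): arr[3]=4 > arr[4]=3
(3, 5): arr[3]=4 > arr[5]=2
(4, 5): arr[4]=3 > arr[5]=2

Total inversions: 12

The array has 12 inversion(s): (0,2), (0,3), (0,4), (0,5), (1,2), (1,3), (1,4), (1,5), (2,5), (3,4), (3,5), (4,5). Each pair (i,j) satisfies i < j and arr[i] > arr[j].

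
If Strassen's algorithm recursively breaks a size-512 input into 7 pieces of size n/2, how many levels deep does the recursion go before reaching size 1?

For divide and conquer with division factor 2:

Problem sizes at each level:
Level 0: 512
Level 1: 256
Level 2: 128
Level 3: 64
Level 4: 32
Level 5: 16
Level 6: 8
Level 7: 4
Level 8: 2
Level 9: 1

The root is level 0 and the size-1 base case is level 9 (the tree spans levels 0 through 9, i.e. 10 levels counting the root), so the depth is the number of divisions: log_2(512) = 9

The recursion tree depth is log_2(512) = 9. At each level, the problem size is divided by 2, so it takes 9 divisions to reduce to a base case of size 1. The algorithm makes 7 recursive calls at each level.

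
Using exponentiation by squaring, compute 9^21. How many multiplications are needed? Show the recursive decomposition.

Computing 9^21 by squaring (build up from 9^1; each line after the first costs one multiplication):

9^1 = 9
9^2 = (9^1)^2 = 9^2 = 81
9^4 = (9^2)^2 = 81^2 = 6561
9^5 = 9 * 9^4 = 9 * 6561 = 59049
9^10 = (9^5)^2 = 59049^2 = 3486784401
9^20 = (9^10)^2 = 3486784401^2 = 12157665459056928801
9^21 = 9 * 9^20 = 9 * 12157665459056928801 = 109418989131512359209

Result: 109418989131512359209
Multiplications needed: 6 (6 lines after 9^1)

9^21 = 109418989131512359209. Using exponentiation by squaring, this requires 6 multiplications. The key idea: if the exponent is even, square the half-power; if odd, multiply by the base once.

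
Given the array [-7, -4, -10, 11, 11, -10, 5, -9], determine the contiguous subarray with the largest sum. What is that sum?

Using Kadane's algorithm on [-7, -4, -10, 11, 11, -10, 5, -9]:

Scanning through the array:
Position 1 (value -4): max_ending_here = -4, max_so_far = -4
Position 2 (value -10): max_ending_here = -10, max_so_far = -4
Position 3 (value 11): max_ending_here = 11, max_so_far = 11
Position 4 (value 11): max_ending_here = 22, max_so_far = 22
Position 5 (value -10): max_ending_here = 12, max_so_far = 22
Position 6 (value 5): max_ending_here = 17, max_so_far = 22
Position 7 (value -9): max_ending_here = 8, max_so_far = 22

Maximum subarray: [11, 11]
Maximum sum: 22

The maximum subarray is [11, 11] with sum 22. This subarray runs from index 3 to index 4.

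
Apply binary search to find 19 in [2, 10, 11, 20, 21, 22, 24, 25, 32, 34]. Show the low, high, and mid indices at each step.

Binary search for 19 in [2, 10, 11, 20, 21, 22, 24, 25, 32, 34]:

lo=0, hi=9, mid=4, arr[mid]=21 -> 21 > 19, search left half
lo=0, hi=3, mid=1, arr[mid]=10 -> 10 < 19, search right half
lo=2, hi=3, mid=2, arr[mid]=11 -> 11 < 19, search right half
lo=3, hi=3, mid=3, arr[mid]=20 -> 20 > 19, search left half
lo=3 > hi=2, target 19 not found

Binary search determines that 19 is not in the array after 4 comparisons. The search space was exhausted without finding the target.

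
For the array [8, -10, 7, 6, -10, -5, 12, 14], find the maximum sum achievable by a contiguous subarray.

Using Kadane's algorithm on [8, -10, 7, 6, -10, -5, 12, 14]:

Scanning through the array:
Position 1 (value -10): max_ending_here = -2, max_so_far = 8
Position 2 (value 7): max_ending_here = 7, max_so_far = 8
Position 3 (value 6): max_ending_here = 13, max_so_far = 13
Position 4 (value -10): max_ending_here = 3, max_so_far = 13
Position 5 (value -5): max_ending_here = -2, max_so_far = 13
Position 6 (value 12): max_ending_here = 12, max_so_far = 13
Position 7 (value 14): max_ending_here = 26, max_so_far = 26

Maximum subarray: [12, 14]
Maximum sum: 26

The maximum subarray is [12, 14] with sum 26. This subarray runs from index 6 to index 7.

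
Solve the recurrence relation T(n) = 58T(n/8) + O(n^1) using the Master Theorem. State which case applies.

Master Theorem for T(n) = 58T(n/8) + O(n^1):

a = 58, b = 8, c = 1
log_b(a) = log_8(58) = 1.9527

Case 1: c = 1 < log_8(58) = 1.9527
T(n) = O(n^(log_8 58))

For T(n) = 58T(n/8) + O(n^1): log_8(58) = 1.9527. This is Case 1 of the Master Theorem (c < log_b(a), work dominated by leaves), giving O(n^(log_8 58)).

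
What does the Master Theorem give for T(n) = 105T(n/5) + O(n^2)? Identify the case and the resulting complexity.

Master Theorem for T(n) = 105T(n/5) + O(n^2):

a = 105, b = 5, c = 2
log_b(a) = log_5(105) = 2.8917

Case 1: c = 2 < log_5(105) = 2.8917
T(n) = O(n^(log_5 105))

For T(n) = 105T(n/5) + O(n^2): log_5(105) = 2.8917. This is Case 1 of the Master Theorem (c < log_b(a), work dominated by leaves), giving O(n^(log_5 105)).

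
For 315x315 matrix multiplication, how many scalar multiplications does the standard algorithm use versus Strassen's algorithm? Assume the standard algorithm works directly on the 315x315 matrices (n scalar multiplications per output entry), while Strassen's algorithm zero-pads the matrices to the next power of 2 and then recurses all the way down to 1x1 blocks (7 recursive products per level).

Matrix multiplication for 315x315 matrices:

Strassen's algorithm requires power-of-2 dimensions. Pad 315x315 to 512x512 (next power of 2).

Standard algorithm: 315^3 = 31255875 multiplications
Strassen's algorithm: 7^(log2(512)) = 7^9 = 40353607 multiplications
Difference: 31255875 - 40353607 = -9097732 (Strassen uses MORE here due to padding overhead — for small or just-over-power-of-2 n, padding can outweigh the per-level savings)

Standard: 31255875 multiplications (315^3). Strassen: 40353607 multiplications (7^9, after padding to 512x512). Strassen reduces 8 recursive multiplications to 7 at each level.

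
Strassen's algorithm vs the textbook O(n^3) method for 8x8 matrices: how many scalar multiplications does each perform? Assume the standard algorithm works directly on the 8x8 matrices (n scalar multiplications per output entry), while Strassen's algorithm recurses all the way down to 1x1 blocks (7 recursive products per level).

Matrix multiplication for 8x8 matrices:

Standard algorithm: 8^3 = 512 multiplications
Strassen's algorithm: 7^(log2(8)) = 7^3 = 343 multiplications
Savings: 512 - 343 = 169 multiplications

Standard: 512 multiplications (8^3). Strassen: 343 multiplications (7^3). Strassen reduces 8 recursive multiplications to 7 at each level.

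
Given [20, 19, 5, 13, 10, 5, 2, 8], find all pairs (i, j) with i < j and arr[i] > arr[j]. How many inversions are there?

Finding inversions in [20, 19, 5, 13, 10, 5, 2, 8]:

(0, 1): arr[0]=20 > arr[1]=19
(0, 2): arr[0]=20 > arr[2]=5
(0, 3): arr[0]=20 > arr[3]=13
(0, 4): arr[0]=20 > arr[4]=10
(0, 5): arr[0]=20 > arr[5]=5
(0, 6): arr[0]=20 > arr[6]=2
(0, 7): arr[0]=20 > arr[7]=8
(1, 2): arr[1]=19 > arr[2]=5
(1, 3): arr[1]=19 > arr[3]=13
(1, 4): arr[1]=19 > arr[4]=10
(1, 5): arr[1]=19 > arr[5]=5
(1, 6): arr[1]=19 > arr[6]=2
(1, 7): arr[1]=19 > arr[7]=8
(2, 6): arr[2]=5 > arr[6]=2
(3, 4): arr[3]=13 > arr[4]=10
(3, 5): arr[3]=13 > arr[5]=5
(3, 6): arr[3]=13 > arr[6]=2
(3, 7): arr[3]=13 > arr[7]=8
(4, 5): arr[4]=10 > arr[5]=5
(4, 6): arr[4]=10 > arr[6]=2
(4, 7): arr[4]=10 > arr[7]=8
(5, 6): arr[5]=5 > arr[6]=2

Total inversions: 22

The array has 22 inversion(s): (0,1), (0,2), (0,3), (0,4), (0,5), (0,6), (0,7), (1,2), (1,3), (1,4), (1,5), (1,6), (1,7), (2,6), (3,4), (3,5), (3,6), (3,7), (4,5), (4,6), (4,7), (5,6). Each pair (i,j) satisfies i < j and arr[i] > arr[j].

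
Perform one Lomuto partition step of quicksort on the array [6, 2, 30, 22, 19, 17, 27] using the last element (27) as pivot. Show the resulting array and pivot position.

Lomuto partition with pivot = 27:

Initial array: [6, 2, 30, 22, 19, 17, 27]

arr[0]=6 <= 27: swap with position 0, array becomes [6, 2, 30, 22, 19, 17, 27]
arr[1]=2 <= 27: swap with position 1, array becomes [6, 2, 30, 22, 19, 17, 27]
arr[2]=30 > 27: no swap
arr[3]=22 <= 27: swap with position 2, array becomes [6, 2, 22, 30, 19, 17, 27]
arr[4]=19 <= 27: swap with position 3, array becomes [6, 2, 22, 19, 30, 17, 27]
arr[5]=17 <= 27: swap with position 4, array becomes [6, 2, 22, 19, 17, 30, 27]

Place pivot at position 5: [6, 2, 22, 19, 17, 27, 30]
Pivot position: 5

After partitioning with pivot 27, the array becomes [6, 2, 22, 19, 17, 27, 30]. The pivot is placed at index 5. All elements to the left of the pivot are <= 27, and all elements to the right are > 27.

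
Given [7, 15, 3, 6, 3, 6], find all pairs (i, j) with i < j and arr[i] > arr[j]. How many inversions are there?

Finding inversions in [7, 15, 3, 6, 3, 6]:

(0, 2): arr[0]=7 > arr[2]=3
(0, 3): arr[0]=7 > arr[3]=6
(0, 4): arr[0]=7 > arr[4]=3
(0, 5): arr[0]=7 > arr[5]=6
(1, 2): arr[1]=15 > arr[2]=3
(1, 3): arr[1]=15 > arr[3]=6
(1, 4): arr[1]=15 > arr[4]=3
(1, 5): arr[1]=15 > arr[5]=6
(3, 4): arr[3]=6 > arr[4]=3

Total inversions: 9

The array has 9 inversion(s): (0,2), (0,3), (0,4), (0,5), (1,2), (1,3), (1,4), (1,5), (3,4). Each pair (i,j) satisfies i < j and arr[i] > arr[j].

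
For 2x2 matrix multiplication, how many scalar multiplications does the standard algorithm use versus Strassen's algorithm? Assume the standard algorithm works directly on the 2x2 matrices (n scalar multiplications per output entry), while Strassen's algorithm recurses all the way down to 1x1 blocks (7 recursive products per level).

Matrix multiplication for 2x2 matrices:

Standard algorithm: 2^3 = 8 multiplications
Strassen's algorithm: 7^(log2(2)) = 7^1 = 7 multiplications
Savings: 8 - 7 = 1 multiplications

Standard: 8 multiplications (2^3). Strassen: 7 multiplications (7^1). Strassen reduces 8 recursive multiplications to 7 at each level.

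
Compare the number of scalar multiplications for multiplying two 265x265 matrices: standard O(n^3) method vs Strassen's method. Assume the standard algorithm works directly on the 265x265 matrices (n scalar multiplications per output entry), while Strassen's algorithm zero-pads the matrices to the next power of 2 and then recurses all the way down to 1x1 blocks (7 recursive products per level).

Matrix multiplication for 265x265 matrices:

Strassen's algorithm requires power-of-2 dimensions. Pad 265x265 to 512x512 (next power of 2).

Standard algorithm: 265^3 = 18609625 multiplications
Strassen's algorithm: 7^(log2(512)) = 7^9 = 40353607 multiplications
Difference: 18609625 - 40353607 = -21743982 (Strassen uses MORE here due to padding overhead — for small or just-over-power-of-2 n, padding can outweigh the per-level savings)

Standard: 18609625 multiplications (265^3). Strassen: 40353607 multiplications (7^9, after padding to 512x512). Strassen reduces 8 recursive multiplications to 7 at each level.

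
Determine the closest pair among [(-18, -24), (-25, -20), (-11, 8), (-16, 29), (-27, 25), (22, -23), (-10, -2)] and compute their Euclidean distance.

Computing all pairwise distances among 7 points:

d((-18, -24), (-25, -20)) = 8.0623 <-- minimum
d((-18, -24), (-11, 8)) = 32.7567
d((-18, -24), (-16, 29)) = 53.0377
d((-18, -24), (-27, 25)) = 49.8197
d((-18, -24), (22, -23)) = 40.0125
d((-18, -24), (-10, -2)) = 23.4094
d((-25, -20), (-11, 8)) = 31.305
d((-25, -20), (-16, 29)) = 49.8197
d((-25, -20), (-27, 25)) = 45.0444
d((-25, -20), (22, -23)) = 47.0956
d((-25, -20), (-10, -2)) = 23.4307
d((-11, 8), (-16, 29)) = 21.587
d((-11, 8), (-27, 25)) = 23.3452
d((-11, 8), (22, -23)) = 45.2769
d((-11, 8), (-10, -2)) = 10.0499
d((-16, 29), (-27, 25)) = 11.7047
d((-16, 29), (22, -23)) = 64.405
d((-16, 29), (-10, -2)) = 31.5753
d((-27, 25), (22, -23)) = 68.593
d((-27, 25), (-10, -2)) = 31.9061
d((22, -23), (-10, -2)) = 38.2753

Closest pair: (-18, -24) and (-25, -20) with distance 8.0623

The closest pair is (-18, -24) and (-25, -20) with Euclidean distance 8.0623. For 7 points, brute-force pairwise comparison is shown above. For large n, the divide-and-conquer algorithm (sort by x, recurse on halves, check the dividing strip) achieves O(n log n).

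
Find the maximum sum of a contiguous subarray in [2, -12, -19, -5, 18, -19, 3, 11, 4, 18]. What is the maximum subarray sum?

Using Kadane's algorithm on [2, -12, -19, -5, 18, -19, 3, 11, 4, 18]:

Scanning through the array:
Position 1 (value -12): max_ending_here = -10, max_so_far = 2
Position 2 (value -19): max_ending_here = -19, max_so_far = 2
Position 3 (value -5): max_ending_here = -5, max_so_far = 2
Position 4 (value 18): max_ending_here = 18, max_so_far = 18
Position 5 (value -19): max_ending_here = -1, max_so_far = 18
Position 6 (value 3): max_ending_here = 3, max_so_far = 18
Position 7 (value 11): max_ending_here = 14, max_so_far = 18
Position 8 (value 4): max_ending_here = 18, max_so_far = 18
Position 9 (value 18): max_ending_here = 36, max_so_far = 36

Maximum subarray: [3, 11, 4, 18]
Maximum sum: 36

The maximum subarray is [3, 11, 4, 18] with sum 36. This subarray runs from index 6 to index 9.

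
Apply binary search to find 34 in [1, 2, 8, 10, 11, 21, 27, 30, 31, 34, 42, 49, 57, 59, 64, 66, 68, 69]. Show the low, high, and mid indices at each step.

Binary search for 34 in [1, 2, 8, 10, 11, 21, 27, 30, 31, 34, 42, 49, 57, 59, 64, 66, 68, 69]:

lo=0, hi=17, mid=8, arr[mid]=31 -> 31 < 34, search right half
lo=9, hi=17, mid=13, arr[mid]=59 -> 59 > 34, search left half
lo=9, hi=12, mid=10, arr[mid]=42 -> 42 > 34, search left half
lo=9, hi=9, mid=9, arr[mid]=34 -> Found target at index 9!

Binary search finds 34 at index 9 after 4 comparisons. The search repeatedly halves the search space by comparing with the middle element.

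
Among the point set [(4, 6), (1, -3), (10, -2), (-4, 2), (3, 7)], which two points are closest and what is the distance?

Computing all pairwise distances among 5 points:

d((4, 6), (1, -3)) = 9.4868
d((4, 6), (10, -2)) = 10.0
d((4, 6), (-4, 2)) = 8.9443
d((4, 6), (3, 7)) = 1.4142 <-- minimum
d((1, -3), (10, -2)) = 9.0554
d((1, -3), (-4, 2)) = 7.0711
d((1, -3), (3, 7)) = 10.198
d((10, -2), (-4, 2)) = 14.5602
d((10, -2), (3, 7)) = 11.4018
d((-4, 2), (3, 7)) = 8.6023

Closest pair: (4, 6) and (3, 7) with distance 1.4142

The closest pair is (4, 6) and (3, 7) with Euclidean distance 1.4142. For 5 points, brute-force pairwise comparison is shown above. For large n, the divide-and-conquer algorithm (sort by x, recurse on halves, check the dividing strip) achieves O(n log n).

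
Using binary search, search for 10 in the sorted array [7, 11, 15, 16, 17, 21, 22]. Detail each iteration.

Binary search for 10 in [7, 11, 15, 16, 17, 21, 22]:

lo=0, hi=6, mid=3, arr[mid]=16 -> 16 > 10, search left half
lo=0, hi=2, mid=1, arr[mid]=11 -> 11 > 10, search left half
lo=0, hi=0, mid=0, arr[mid]=7 -> 7 < 10, search right half
lo=1 > hi=0, target 10 not found

Binary search determines that 10 is not in the array after 3 comparisons. The search space was exhausted without finding the target.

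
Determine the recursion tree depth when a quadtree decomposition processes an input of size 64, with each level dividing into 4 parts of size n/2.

For divide and conquer with division factor 2:

Problem sizes at each level:
Level 0: 64
Level 1: 32
Level 2: 16
Level 3: 8
Level 4: 4
Level 5: 2
Level 6: 1

The root is level 0 and the size-1 base case is level 6 (the tree spans levels 0 through 6, i.e. 7 levels counting the root), so the depth is the number of divisions: log_2(64) = 6

The recursion tree depth is log_2(64) = 6. At each level, the problem size is divided by 2, so it takes 6 divisions to reduce to a base case of size 1. The algorithm makes 4 recursive calls at each level.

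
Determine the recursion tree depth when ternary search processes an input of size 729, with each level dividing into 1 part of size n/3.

For divide and conquer with division factor 3:

Problem sizes at each level:
Level 0: 729
Level 1: 243
Level 2: 81
Level 3: 27
Level 4: 9
Level 5: 3
Level 6: 1

The root is level 0 and the size-1 base case is level 6 (the tree spans levels 0 through 6, i.e. 7 levels counting the root), so the depth is the number of divisions: log_3(729) = 6

The recursion tree depth is log_3(729) = 6. At each level, the problem size is divided by 3, so it takes 6 divisions to reduce to a base case of size 1. The algorithm makes 1 recursive call at each level.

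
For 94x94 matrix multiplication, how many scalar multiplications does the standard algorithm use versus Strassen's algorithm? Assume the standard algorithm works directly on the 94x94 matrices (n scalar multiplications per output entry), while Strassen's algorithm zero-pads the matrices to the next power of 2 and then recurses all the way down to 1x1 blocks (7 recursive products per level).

Matrix multiplication for 94x94 matrices:

Strassen's algorithm requires power-of-2 dimensions. Pad 94x94 to 128x128 (next power of 2).

Standard algorithm: 94^3 = 830584 multiplications
Strassen's algorithm: 7^(log2(128)) = 7^7 = 823543 multiplications
Savings: 830584 - 823543 = 7041 multiplications

Standard: 830584 multiplications (94^3). Strassen: 823543 multiplications (7^7, after padding to 128x128). Strassen reduces 8 recursive multiplications to 7 at each level.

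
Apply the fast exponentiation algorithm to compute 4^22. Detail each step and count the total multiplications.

Computing 4^22 by squaring (build up from 4^1; each line after the first costs one multiplication):

4^1 = 4
4^2 = (4^1)^2 = 4^2 = 16
4^4 = (4^2)^2 = 16^2 = 256
4^5 = 4 * 4^4 = 4 * 256 = 1024
4^10 = (4^5)^2 = 1024^2 = 1048576
4^11 = 4 * 4^10 = 4 * 1048576 = 4194304
4^22 = (4^11)^2 = 4194304^2 = 17592186044416

Result: 17592186044416
Multiplications needed: 6 (6 lines after 4^1)

4^22 = 17592186044416. Using exponentiation by squaring, this requires 6 multiplications. The key idea: if the exponent is even, square the half-power; if odd, multiply by the base once.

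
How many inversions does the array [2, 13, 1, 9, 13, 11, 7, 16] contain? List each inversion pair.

Finding inversions in [2, 13, 1, 9, 13, 11, 7, 16]:

(0, 2): arr[0]=2 > arr[2]=1
(1, 2): arr[1]=13 > arr[2]=1
(1, 3): arr[1]=13 > arr[3]=9
(1, 5): arr[1]=13 > arr[5]=11
(1, 6): arr[1]=13 > arr[6]=7
(3, 6): arr[3]=9 > arr[6]=7
(4, 5): arr[4]=13 > arr[5]=11
(4, 6): arr[4]=13 > arr[6]=7
(5, 6): arr[5]=11 > arr[6]=7

Total inversions: 9

The array has 9 inversion(s): (0,2), (1,2), (1,3), (1,5), (1,6), (3,6), (4,5), (4,6), (5,6). Each pair (i,j) satisfies i < j and arr[i] > arr[j].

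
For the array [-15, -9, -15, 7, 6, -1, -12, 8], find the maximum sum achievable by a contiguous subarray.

Using Kadane's algorithm on [-15, -9, -15, 7, 6, -1, -12, 8]:

Scanning through the array:
Position 1 (value -9): max_ending_here = -9, max_so_far = -9
Position 2 (value -15): max_ending_here = -15, max_so_far = -9
Position 3 (value 7): max_ending_here = 7, max_so_far = 7
Position 4 (value 6): max_ending_here = 13, max_so_far = 13
Position 5 (value -1): max_ending_here = 12, max_so_far = 13
Position 6 (value -12): max_ending_here = 0, max_so_far = 13
Position 7 (value 8): max_ending_here = 8, max_so_far = 13

Maximum subarray: [7, 6]
Maximum sum: 13

The maximum subarray is [7, 6] with sum 13. This subarray runs from index 3 to index 4.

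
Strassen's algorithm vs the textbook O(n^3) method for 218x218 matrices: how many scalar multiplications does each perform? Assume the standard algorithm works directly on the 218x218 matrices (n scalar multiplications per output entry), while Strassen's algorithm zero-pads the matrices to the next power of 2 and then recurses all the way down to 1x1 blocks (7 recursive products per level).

Matrix multiplication for 218x218 matrices:

Strassen's algorithm requires power-of-2 dimensions. Pad 218x218 to 256x256 (next power of 2).

Standard algorithm: 218^3 = 10360232 multiplications
Strassen's algorithm: 7^(log2(256)) = 7^8 = 5764801 multiplications
Savings: 10360232 - 5764801 = 4595431 multiplications

Standard: 10360232 multiplications (218^3). Strassen: 5764801 multiplications (7^8, after padding to 256x256). Strassen reduces 8 recursive multiplications to 7 at each level.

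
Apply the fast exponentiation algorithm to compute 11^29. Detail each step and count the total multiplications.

Computing 11^29 by squaring (build up from 11^1; each line after the first costs one multiplication):

11^1 = 11
11^2 = (11^1)^2 = 11^2 = 121
11^3 = 11 * 11^2 = 11 * 121 = 1331
11^6 = (11^3)^2 = 1331^2 = 1771561
11^7 = 11 * 11^6 = 11 * 1771561 = 19487171
11^14 = (11^7)^2 = 19487171^2 = 379749833583241
11^28 = (11^14)^2 = 379749833583241^2 = 144209936106499234037676064081
11^29 = 11 * 11^28 = 11 * 144209936106499234037676064081 = 1586309297171491574414436704891

Result: 1586309297171491574414436704891
Multiplications needed: 7 (7 lines after 11^1)

11^29 = 1586309297171491574414436704891. Using exponentiation by squaring, this requires 7 multiplications. The key idea: if the exponent is even, square the half-power; if odd, multiply by the base once.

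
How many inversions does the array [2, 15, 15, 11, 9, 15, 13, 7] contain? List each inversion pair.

Finding inversions in [2, 15, 15, 11, 9, 15, 13, 7]:

(1, 3): arr[1]=15 > arr[3]=11
(1, 4): arr[1]=15 > arr[4]=9
(1, 6): arr[1]=15 > arr[6]=13
(1, 7): arr[1]=15 > arr[7]=7
(2, 3): arr[2]=15 > arr[3]=11
(2, 4): arr[2]=15 > arr[4]=9
(2, 6): arr[2]=15 > arr[6]=13
(2, 7): arr[2]=15 > arr[7]=7
(3, 4): arr[3]=11 > arr[4]=9
(3, 7): arr[3]=11 > arr[7]=7
(4, 7): arr[4]=9 > arr[7]=7
(5, 6): arr[5]=15 > arr[6]=13
(5, 7): arr[5]=15 > arr[7]=7
(6, 7): arr[6]=13 > arr[7]=7

Total inversions: 14

The array has 14 inversion(s): (1,3), (1,4), (1,6), (1,7), (2,3), (2,4), (2,6), (2,7), (3,4), (3,7), (4,7), (5,6), (5,7), (6,7). Each pair (i,j) satisfies i < j and arr[i] > arr[j].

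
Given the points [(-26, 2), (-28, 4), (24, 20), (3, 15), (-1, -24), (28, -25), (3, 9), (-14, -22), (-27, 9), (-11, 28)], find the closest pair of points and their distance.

Computing all pairwise distances among 10 points:

d((-26, 2), (-28, 4)) = 2.8284 <-- minimum
d((-26, 2), (24, 20)) = 53.1413
d((-26, 2), (3, 15)) = 31.7805
d((-26, 2), (-1, -24)) = 36.0694
d((-26, 2), (28, -25)) = 60.3738
d((-26, 2), (3, 9)) = 29.8329
d((-26, 2), (-14, -22)) = 26.8328
d((-26, 2), (-27, 9)) = 7.0711
d((-26, 2), (-11, 28)) = 30.0167
d((-28, 4), (24, 20)) = 54.4059
d((-28, 4), (3, 15)) = 32.8938
d((-28, 4), (-1, -24)) = 38.8973
d((-28, 4), (28, -25)) = 63.0635
d((-28, 4), (3, 9)) = 31.4006
d((-28, 4), (-14, -22)) = 29.5296
d((-28, 4), (-27, 9)) = 5.099
d((-28, 4), (-11, 28)) = 29.4109
d((24, 20), (3, 15)) = 21.587
d((24, 20), (-1, -24)) = 50.6063
d((24, 20), (28, -25)) = 45.1774
d((24, 20), (3, 9)) = 23.7065
d((24, 20), (-14, -22)) = 56.6392
d((24, 20), (-27, 9)) = 52.1728
d((24, 20), (-11, 28)) = 35.9026
d((3, 15), (-1, -24)) = 39.2046
d((3, 15), (28, -25)) = 47.1699
d((3, 15), (3, 9)) = 6.0
d((3, 15), (-14, -22)) = 40.7185
d((3, 15), (-27, 9)) = 30.5941
d((3, 15), (-11, 28)) = 19.105
d((-1, -24), (28, -25)) = 29.0172
d((-1, -24), (3, 9)) = 33.2415
d((-1, -24), (-14, -22)) = 13.1529
d((-1, -24), (-27, 9)) = 42.0119
d((-1, -24), (-11, 28)) = 52.9528
d((28, -25), (3, 9)) = 42.2019
d((28, -25), (-14, -22)) = 42.107
d((28, -25), (-27, 9)) = 64.6607
d((28, -25), (-11, 28)) = 65.8027
d((3, 9), (-14, -22)) = 35.3553
d((3, 9), (-27, 9)) = 30.0
d((3, 9), (-11, 28)) = 23.6008
d((-14, -22), (-27, 9)) = 33.6155
d((-14, -22), (-11, 28)) = 50.0899
d((-27, 9), (-11, 28)) = 24.8395

Closest pair: (-26, 2) and (-28, 4) with distance 2.8284

The closest pair is (-26, 2) and (-28, 4) with Euclidean distance 2.8284. For 10 points, brute-force pairwise comparison is shown above. For large n, the divide-and-conquer algorithm (sort by x, recurse on halves, check the dividing strip) achieves O(n log n).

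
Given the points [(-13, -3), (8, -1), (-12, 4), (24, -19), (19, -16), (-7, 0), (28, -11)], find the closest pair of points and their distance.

Computing all pairwise distances among 7 points:

d((-13, -3), (8, -1)) = 21.095
d((-13, -3), (-12, 4)) = 7.0711
d((-13, -3), (24, -19)) = 40.3113
d((-13, -3), (19, -16)) = 34.5398
d((-13, -3), (-7, 0)) = 6.7082
d((-13, -3), (28, -11)) = 41.7732
d((8, -1), (-12, 4)) = 20.6155
d((8, -1), (24, -19)) = 24.0832
d((8, -1), (19, -16)) = 18.6011
d((8, -1), (-7, 0)) = 15.0333
d((8, -1), (28, -11)) = 22.3607
d((-12, 4), (24, -19)) = 42.72
d((-12, 4), (19, -16)) = 36.8917
d((-12, 4), (-7, 0)) = 6.4031
d((-12, 4), (28, -11)) = 42.72
d((24, -19), (19, -16)) = 5.831 <-- minimum
d((24, -19), (-7, 0)) = 36.3593
d((24, -19), (28, -11)) = 8.9443
d((19, -16), (-7, 0)) = 30.5287
d((19, -16), (28, -11)) = 10.2956
d((-7, 0), (28, -11)) = 36.6879

Closest pair: (24, -19) and (19, -16) with distance 5.831

The closest pair is (24, -19) and (19, -16) with Euclidean distance 5.831. For 7 points, brute-force pairwise comparison is shown above. For large n, the divide-and-conquer algorithm (sort by x, recurse on halves, check the dividing strip) achieves O(n log n).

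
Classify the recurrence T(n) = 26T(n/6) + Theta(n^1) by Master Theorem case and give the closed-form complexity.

Master Theorem for T(n) = 26T(n/6) + O(n^1):

a = 26, b = 6, c = 1
log_b(a) = log_6(26) = 1.8184

Case 1: c = 1 < log_6(26) = 1.8184
T(n) = O(n^(log_6 26))

For T(n) = 26T(n/6) + O(n^1): log_6(26) = 1.8184. This is Case 1 of the Master Theorem (c < log_b(a), work dominated by leaves), giving O(n^(log_6 26)).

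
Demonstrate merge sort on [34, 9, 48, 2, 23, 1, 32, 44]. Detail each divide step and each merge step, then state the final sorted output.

Merge sort trace:

Split: [34, 9, 48, 2, 23, 1, 32, 44] -> [34, 9, 48, 2] and [23, 1, 32, 44]
  Split: [34, 9, 48, 2] -> [34, 9] and [48, 2]
    Split: [34, 9] -> [34] and [9]
    Merge: [34] + [9] -> [9, 34]
    Split: [48, 2] -> [48] and [2]
    Merge: [48] + [2] -> [2, 48]
  Merge: [9, 34] + [2, 48] -> [2, 9, 34, 48]
  Split: [23, 1, 32, 44] -> [23, 1] and [32, 44]
    Split: [23, 1] -> [23] and [1]
    Merge: [23] + [1] -> [1, 23]
    Split: [32, 44] -> [32] and [44]
    Merge: [32] + [44] -> [32, 44]
  Merge: [1, 23] + [32, 44] -> [1, 23, 32, 44]
Merge: [2, 9, 34, 48] + [1, 23, 32, 44] -> [1, 2, 9, 23, 32, 34, 44, 48]

Final sorted array: [1, 2, 9, 23, 32, 34, 44, 48]

The merge sort proceeds by recursively splitting the array and merging sorted halves.
After all merges, the sorted array is [1, 2, 9, 23, 32, 34, 44, 48].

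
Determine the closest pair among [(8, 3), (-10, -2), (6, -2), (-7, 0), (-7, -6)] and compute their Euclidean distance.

Computing all pairwise distances among 5 points:

d((8, 3), (-10, -2)) = 18.6815
d((8, 3), (6, -2)) = 5.3852
d((8, 3), (-7, 0)) = 15.2971
d((8, 3), (-7, -6)) = 17.4929
d((-10, -2), (6, -2)) = 16.0
d((-10, -2), (-7, 0)) = 3.6056 <-- minimum
d((-10, -2), (-7, -6)) = 5.0
d((6, -2), (-7, 0)) = 13.1529
d((6, -2), (-7, -6)) = 13.6015
d((-7, 0), (-7, -6)) = 6.0

Closest pair: (-10, -2) and (-7, 0) with distance 3.6056

The closest pair is (-10, -2) and (-7, 0) with Euclidean distance 3.6056. For 5 points, brute-force pairwise comparison is shown above. For large n, the divide-and-conquer algorithm (sort by x, recurse on halves, check the dividing strip) achieves O(n log n).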